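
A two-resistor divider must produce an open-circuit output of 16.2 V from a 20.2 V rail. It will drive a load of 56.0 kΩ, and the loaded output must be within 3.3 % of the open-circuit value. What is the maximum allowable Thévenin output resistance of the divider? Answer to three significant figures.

Loading drop = R_th/(R_th + R_L) ≤ 0.0330, so R_th ≤ R_L · ε/(1−ε) = 56.0 kΩ × 0.0330/0.9670 = 1.91 kΩ.

R_th ≤ 1.91 kΩ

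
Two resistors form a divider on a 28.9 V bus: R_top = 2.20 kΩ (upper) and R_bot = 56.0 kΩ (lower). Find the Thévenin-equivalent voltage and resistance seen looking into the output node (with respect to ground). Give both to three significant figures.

V_th = 27.8 V, R_th = 2.12 kΩ

V_th is the open-circuit tap voltage: 28.9 × 56.0/(2.20 + 56.0) = 27.8 V.
With the supply zeroed, R_top and R_bot appear in parallel from the tap: R_th = R_top‖R_bot = (2.20 × 56.0)/58.20 = 2.12 kΩ.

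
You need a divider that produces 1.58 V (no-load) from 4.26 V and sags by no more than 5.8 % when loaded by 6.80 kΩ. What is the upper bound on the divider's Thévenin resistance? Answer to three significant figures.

Loading drop = R_th/(R_th + R_L) ≤ 0.0580, so R_th ≤ R_L · ε/(1−ε) = 6.80 kΩ × 0.0580/0.9420 = 419 Ω.
(Any R1, R2 with R2/(R1+R2) = 0.371 and R1‖R2 ≤ 419 Ω will meet the spec.)

R_th ≤ 419 Ω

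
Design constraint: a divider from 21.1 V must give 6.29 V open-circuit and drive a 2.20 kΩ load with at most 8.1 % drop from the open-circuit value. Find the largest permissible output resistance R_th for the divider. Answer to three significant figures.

R_th ≤ 194 Ω

Loading drop = R_th/(R_th + R_L) ≤ 0.0810, so R_th ≤ R_L · ε/(1−ε) = 2.20 kΩ × 0.0810/0.9190 = 194 Ω.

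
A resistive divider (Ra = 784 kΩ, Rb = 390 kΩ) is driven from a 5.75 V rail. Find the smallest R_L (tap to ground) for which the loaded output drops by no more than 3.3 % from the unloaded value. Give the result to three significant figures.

Output resistance R_th = Ra‖Rb = (784 × 390)/1174 = 260.4 kΩ.
The fractional drop is R_th/(R_th + R_L); requiring this ≤ 0.0330 gives R_L ≥ R_th(1/0.0330 − 1) = 260.4 × 29.30 = 7.63 MΩ.

R_L(min) ≈ 7.63 MΩ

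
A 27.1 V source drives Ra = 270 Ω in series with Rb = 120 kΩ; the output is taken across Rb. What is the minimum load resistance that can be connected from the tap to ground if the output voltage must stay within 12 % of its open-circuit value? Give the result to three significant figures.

R_L(min) ≈ 1.98 kΩ

Output resistance R_th = Ra‖Rb = (270 × 120000)/120300 = 269.4 Ω.
The fractional drop is R_th/(R_th + R_L); requiring this ≤ 0.120 gives R_L ≥ R_th(1/0.120 − 1) = 269.4 × 7.333 = 1.98 kΩ.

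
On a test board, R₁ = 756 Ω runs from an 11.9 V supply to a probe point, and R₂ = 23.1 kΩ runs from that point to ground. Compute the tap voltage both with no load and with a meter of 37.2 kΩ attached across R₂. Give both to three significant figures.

Open-circuit: V = 11.9 × 23100/(756 + 23100) = 11.5 V.
With the load, R₂ becomes R₂‖R_L = 14250 Ω, so V = 11.9 × 14250/15010 = 11.3 V.

Unloaded: 11.5 V; loaded: 11.3 V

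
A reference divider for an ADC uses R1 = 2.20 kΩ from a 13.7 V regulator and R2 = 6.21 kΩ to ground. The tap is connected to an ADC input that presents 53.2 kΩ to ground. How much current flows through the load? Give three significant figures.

I_L ≈ 0.185 mA

R2‖R_L = 5.561 kΩ; V_out = 13.7 × 5.561/7.761 = 9.816 V.
I_L = V_out / R_L = 9.816 / 53.2 kΩ = 0.185 mA.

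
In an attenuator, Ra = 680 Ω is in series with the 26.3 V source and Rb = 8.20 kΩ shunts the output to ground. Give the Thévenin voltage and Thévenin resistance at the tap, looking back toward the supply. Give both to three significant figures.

V_th = 24.3 V, R_th = 628 Ω

V_th is the open-circuit tap voltage: 26.3 × 8200/(680 + 8200) = 24.3 V.
With the supply zeroed, Ra and Rb appear in parallel from the tap: R_th = Ra‖Rb = (680 × 8200)/8880 = 628 Ω.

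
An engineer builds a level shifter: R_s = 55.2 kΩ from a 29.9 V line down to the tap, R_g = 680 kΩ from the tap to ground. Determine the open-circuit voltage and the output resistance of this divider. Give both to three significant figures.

V_th is the open-circuit tap voltage: 29.9 × 680/(55.2 + 680) = 27.7 V.
With the supply zeroed, R_s and R_g appear in parallel from the tap: R_th = R_s‖R_g = (55.2 × 680)/735.2 = 51.1 kΩ.

V_th = 27.7 V, R_th = 51.1 kΩ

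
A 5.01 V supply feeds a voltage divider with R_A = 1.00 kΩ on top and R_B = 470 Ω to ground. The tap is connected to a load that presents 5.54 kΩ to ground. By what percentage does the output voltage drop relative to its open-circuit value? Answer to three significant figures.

5.46 %

The divider's output (Thévenin) resistance is R_A‖R_B = 319.7 Ω.
Fractional drop under load = R_th/(R_th + R_L) = 319.7 / (319.7 + 5540) = 0.05456.
So the output falls by 5.46 %.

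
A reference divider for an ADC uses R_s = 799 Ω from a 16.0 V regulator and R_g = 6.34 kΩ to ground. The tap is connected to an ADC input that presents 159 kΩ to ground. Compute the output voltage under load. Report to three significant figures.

V_out ≈ 14.1 V

The load sits in parallel with R_g: R_g‖R_L = (6340 × 159000) / (6340 + 159000) = 6097 Ω.
V_out = 16.0 × 6097 / (799 + 6097) = 16.0 × 6097/6896 = 14.1 V.
(Unloaded it would have been 14.2 V.)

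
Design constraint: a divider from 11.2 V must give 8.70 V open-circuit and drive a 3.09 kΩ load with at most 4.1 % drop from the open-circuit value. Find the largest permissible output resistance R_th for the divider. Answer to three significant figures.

R_th ≤ 132 Ω

Loading drop = R_th/(R_th + R_L) ≤ 0.0410, so R_th ≤ R_L · ε/(1−ε) = 3.09 kΩ × 0.0410/0.9590 = 132 Ω.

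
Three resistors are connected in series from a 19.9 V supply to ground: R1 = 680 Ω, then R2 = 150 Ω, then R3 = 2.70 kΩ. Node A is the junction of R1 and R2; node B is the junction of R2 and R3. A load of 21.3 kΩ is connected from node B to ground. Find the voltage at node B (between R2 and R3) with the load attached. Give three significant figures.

V ≈ 14.8 V

At node B, R3 is in parallel with the load: R3‖R_L = 2396 Ω.
Below node A the resistance is R2 + (R3‖R_L) = 2546 Ω, so V_A = 19.9 × 2546/3226 = 15.71 V.
Then V_B = V_A × (R3‖R_L)/(R2 + R3‖R_L) = 15.71 × 2396/2546 = 14.8 V.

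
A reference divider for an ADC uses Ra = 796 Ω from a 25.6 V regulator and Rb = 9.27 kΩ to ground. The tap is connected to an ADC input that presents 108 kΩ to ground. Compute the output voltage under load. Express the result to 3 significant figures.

The load sits in parallel with Rb: Rb‖R_L = (9270 × 108000) / (9270 + 108000) = 8537 Ω.
V_out = 25.6 × 8537 / (796 + 8537) = 25.6 × 8537/9333 = 23.4 V.
(Unloaded it would have been 23.6 V.)

V_out ≈ 23.4 V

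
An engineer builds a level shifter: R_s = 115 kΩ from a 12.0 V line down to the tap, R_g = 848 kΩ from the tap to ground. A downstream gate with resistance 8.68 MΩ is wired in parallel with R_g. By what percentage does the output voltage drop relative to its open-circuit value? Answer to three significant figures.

The divider's output (Thévenin) resistance is R_s‖R_g = 101.3 kΩ.
Fractional drop under load = R_th/(R_th + R_L) = 101.3 / (101.3 + 8680) = 0.01153.
So the output falls by 1.15 %.

1.15 %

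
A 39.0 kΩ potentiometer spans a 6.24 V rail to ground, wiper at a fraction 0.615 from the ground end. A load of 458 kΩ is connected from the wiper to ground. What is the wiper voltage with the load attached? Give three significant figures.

The wiper splits the pot into (1−α)R = 15.02 kΩ above and αR = 23.98 kΩ below.
Lower section ‖ load = 22.79 kΩ.
V_wiper = 6.24 × 22.79/(15.02 + 22.79) = 3.76 V.

V ≈ 3.76 V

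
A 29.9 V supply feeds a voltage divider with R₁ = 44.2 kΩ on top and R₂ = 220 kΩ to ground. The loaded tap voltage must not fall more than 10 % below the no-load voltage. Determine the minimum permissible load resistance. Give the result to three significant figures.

Output resistance R_th = R₁‖R₂ = (44.2 × 220)/264.2 = 36.81 kΩ.
The fractional drop is R_th/(R_th + R_L); requiring this ≤ 0.100 gives R_L ≥ R_th(1/0.100 − 1) = 36.81 × 9.000 = 331 kΩ.

R_L(min) ≈ 331 kΩ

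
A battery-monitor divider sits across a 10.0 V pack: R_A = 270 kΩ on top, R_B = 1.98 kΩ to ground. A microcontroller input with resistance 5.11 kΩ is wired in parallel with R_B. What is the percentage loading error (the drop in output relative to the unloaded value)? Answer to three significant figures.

27.8 %

Unloaded V = 10.0 × 1.98/272.0 = 0.07280 V.
Loaded: R_B‖R_L = 1.427 kΩ, giving V = 10.0 × 1.427/271.4 = 0.05258 V.
Drop = (0.07280 − 0.05258) / 0.07280 = 27.8 %.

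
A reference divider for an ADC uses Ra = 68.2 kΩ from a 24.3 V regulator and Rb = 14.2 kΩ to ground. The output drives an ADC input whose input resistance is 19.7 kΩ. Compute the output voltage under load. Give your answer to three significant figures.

The load sits in parallel with Rb: Rb‖R_L = (14.2 × 19.7) / (14.2 + 19.7) = 8.252 kΩ.
V_out = 24.3 × 8.252 / (68.2 + 8.252) = 24.3 × 8.252/76.45 = 2.62 V.

V_out ≈ 2.62 V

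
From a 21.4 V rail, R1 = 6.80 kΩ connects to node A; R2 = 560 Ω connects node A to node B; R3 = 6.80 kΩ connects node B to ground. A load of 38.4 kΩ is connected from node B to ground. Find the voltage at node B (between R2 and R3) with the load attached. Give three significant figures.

At node B, R3 is in parallel with the load: R3‖R_L = 5777 Ω.
Below node A the resistance is R2 + (R3‖R_L) = 6337 Ω, so V_A = 21.4 × 6337/13140 = 10.32 V.
Then V_B = V_A × (R3‖R_L)/(R2 + R3‖R_L) = 10.32 × 5777/6337 = 9.41 V.

V ≈ 9.41 V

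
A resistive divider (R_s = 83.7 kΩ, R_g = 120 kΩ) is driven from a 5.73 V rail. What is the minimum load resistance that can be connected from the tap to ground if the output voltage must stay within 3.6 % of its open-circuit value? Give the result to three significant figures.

Output resistance R_th = R_s‖R_g = (83.7 × 120)/203.7 = 49.31 kΩ.
The fractional drop is R_th/(R_th + R_L); requiring this ≤ 0.0360 gives R_L ≥ R_th(1/0.0360 − 1) = 49.31 × 26.78 = 1.32 MΩ.

R_L(min) ≈ 1.32 MΩ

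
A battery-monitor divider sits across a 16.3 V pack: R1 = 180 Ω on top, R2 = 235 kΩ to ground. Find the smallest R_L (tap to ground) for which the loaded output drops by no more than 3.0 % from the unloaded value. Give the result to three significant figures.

Output resistance R_th = R1‖R2 = (180 × 235000)/235200 = 179.9 Ω.
The fractional drop is R_th/(R_th + R_L); requiring this ≤ 0.0300 gives R_L ≥ R_th(1/0.0300 − 1) = 179.9 × 32.33 = 5.82 kΩ.

R_L(min) ≈ 5.82 kΩ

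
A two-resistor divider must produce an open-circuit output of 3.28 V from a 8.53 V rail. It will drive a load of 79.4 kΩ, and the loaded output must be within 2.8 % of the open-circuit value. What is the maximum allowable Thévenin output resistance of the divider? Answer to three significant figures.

R_th ≤ 2.29 kΩ

Loading drop = R_th/(R_th + R_L) ≤ 0.0280, so R_th ≤ R_L · ε/(1−ε) = 79.4 kΩ × 0.0280/0.9720 = 2.29 kΩ.
(Any R1, R2 with R2/(R1+R2) = 0.385 and R1‖R2 ≤ 2.29 kΩ will meet the spec.)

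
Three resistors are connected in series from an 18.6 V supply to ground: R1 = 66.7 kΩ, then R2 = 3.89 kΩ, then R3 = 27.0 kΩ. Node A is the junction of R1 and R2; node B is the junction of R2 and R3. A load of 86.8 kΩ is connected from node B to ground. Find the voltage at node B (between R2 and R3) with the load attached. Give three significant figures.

V ≈ 4.20 V

At node B, R3 is in parallel with the load: R3‖R_L = 20.59 kΩ.
Below node A the resistance is R2 + (R3‖R_L) = 24.48 kΩ, so V_A = 18.6 × 24.48/91.18 = 4.994 V.
Then V_B = V_A × (R3‖R_L)/(R2 + R3‖R_L) = 4.994 × 20.59/24.48 = 4.20 V.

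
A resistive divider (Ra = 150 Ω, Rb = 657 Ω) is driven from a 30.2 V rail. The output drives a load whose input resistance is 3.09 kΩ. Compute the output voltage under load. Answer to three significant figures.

The load sits in parallel with Rb: Rb‖R_L = (657 × 3090) / (657 + 3090) = 541.8 Ω.
V_out = 30.2 × 541.8 / (150 + 541.8) = 30.2 × 541.8/691.8 = 23.7 V.

V_out ≈ 23.7 V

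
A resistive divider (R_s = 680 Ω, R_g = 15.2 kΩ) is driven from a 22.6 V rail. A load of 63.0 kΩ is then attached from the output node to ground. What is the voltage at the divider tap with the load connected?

V_out ≈ 21.4 V

The load sits in parallel with R_g: R_g‖R_L = (15200 × 63000) / (15200 + 63000) = 12250 Ω.
V_out = 22.6 × 12250 / (680 + 12250) = 22.6 × 12250/12930 = 21.4 V.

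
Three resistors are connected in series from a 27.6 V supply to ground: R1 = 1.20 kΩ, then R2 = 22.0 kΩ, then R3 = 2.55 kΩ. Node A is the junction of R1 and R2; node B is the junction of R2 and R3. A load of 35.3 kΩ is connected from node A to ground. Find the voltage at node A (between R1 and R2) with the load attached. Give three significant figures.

V ≈ 25.5 V

Below node A the series string R2+R3 = 24.55 kΩ sits in parallel with the 35.3 kΩ load: 14.48 kΩ.
V_A = 27.6 × 14.48/(1.20 + 14.48) = 25.5 V.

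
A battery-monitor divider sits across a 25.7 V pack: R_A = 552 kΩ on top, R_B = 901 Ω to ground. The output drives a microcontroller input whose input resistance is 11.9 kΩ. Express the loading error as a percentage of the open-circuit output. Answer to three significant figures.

7.03 %

The divider's output (Thévenin) resistance is R_A‖R_B = 899.5 Ω.
Fractional drop under load = R_th/(R_th + R_L) = 899.5 / (899.5 + 11900) = 0.07028.
So the output falls by 7.03 %.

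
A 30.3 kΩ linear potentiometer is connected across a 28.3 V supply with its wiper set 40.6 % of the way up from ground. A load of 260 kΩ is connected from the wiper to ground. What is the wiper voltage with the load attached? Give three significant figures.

V ≈ 11.2 V

The wiper splits the pot into (1−α)R = 18.00 kΩ above and αR = 12.30 kΩ below.
Lower section ‖ load = 11.75 kΩ.
V_wiper = 28.3 × 11.75/(18.00 + 11.75) = 11.2 V.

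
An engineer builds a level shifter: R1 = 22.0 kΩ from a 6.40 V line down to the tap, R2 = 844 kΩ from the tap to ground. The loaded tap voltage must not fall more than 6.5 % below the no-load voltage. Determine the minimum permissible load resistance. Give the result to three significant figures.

R_L(min) ≈ 308 kΩ

Output resistance R_th = R1‖R2 = (22.0 × 844)/866.0 = 21.44 kΩ.
The fractional drop is R_th/(R_th + R_L); requiring this ≤ 0.0650 gives R_L ≥ R_th(1/0.0650 − 1) = 21.44 × 14.38 = 308 kΩ.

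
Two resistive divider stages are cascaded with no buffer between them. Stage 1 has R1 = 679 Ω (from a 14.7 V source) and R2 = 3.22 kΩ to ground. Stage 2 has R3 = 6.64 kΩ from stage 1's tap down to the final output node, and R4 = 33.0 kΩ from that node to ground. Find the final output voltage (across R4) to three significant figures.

Stage 2 presents R3+R4 = 39640 Ω as a load on stage 1's tap.
Stage 1's lower leg becomes R2‖(R3+R4) = 2978 Ω, so V_mid = 14.7 × 2978/3657 = 11.97 V.
Stage 2 is itself unloaded: V_out = V_mid × R4/(R3+R4) = 11.97 × 33000/39640 = 9.97 V.

V_out ≈ 9.97 V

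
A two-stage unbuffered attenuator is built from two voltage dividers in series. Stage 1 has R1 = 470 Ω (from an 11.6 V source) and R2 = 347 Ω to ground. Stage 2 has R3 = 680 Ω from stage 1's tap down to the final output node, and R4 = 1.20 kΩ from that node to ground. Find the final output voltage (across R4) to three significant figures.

V_out ≈ 2.84 V

Stage 2 presents R3+R4 = 1880 Ω as a load on stage 1's tap.
Stage 1's lower leg becomes R2‖(R3+R4) = 292.9 Ω, so V_mid = 11.6 × 292.9/762.9 = 4.454 V.
Stage 2 is itself unloaded: V_out = V_mid × R4/(R3+R4) = 4.454 × 1200/1880 = 2.84 V.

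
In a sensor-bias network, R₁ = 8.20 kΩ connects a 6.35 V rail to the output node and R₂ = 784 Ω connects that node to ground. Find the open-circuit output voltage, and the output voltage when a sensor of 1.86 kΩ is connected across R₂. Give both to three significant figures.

Unloaded: 0.554 V; loaded: 0.400 V

Open-circuit: V = 6.35 × 784/(8200 + 784) = 0.554 V.
With the load, R₂ becomes R₂‖R_L = 551.5 Ω, so V = 6.35 × 551.5/8752 = 0.400 V.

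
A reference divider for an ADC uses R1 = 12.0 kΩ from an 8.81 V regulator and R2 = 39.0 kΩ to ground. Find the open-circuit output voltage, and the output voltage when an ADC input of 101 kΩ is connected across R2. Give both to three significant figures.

Unloaded: 6.74 V; loaded: 6.18 V

Open-circuit: V = 8.81 × 39.0/(12.0 + 39.0) = 6.74 V.
With the load, R2 becomes R2‖R_L = 28.14 kΩ, so V = 8.81 × 28.14/40.14 = 6.18 V.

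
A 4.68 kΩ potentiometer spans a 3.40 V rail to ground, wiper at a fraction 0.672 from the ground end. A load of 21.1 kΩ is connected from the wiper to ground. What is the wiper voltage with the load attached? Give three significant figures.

The wiper splits the pot into (1−α)R = 1.535 kΩ above and αR = 3.145 kΩ below.
Lower section ‖ load = 2.737 kΩ.
V_wiper = 3.40 × 2.737/(1.535 + 2.737) = 2.18 V.

V ≈ 2.18 V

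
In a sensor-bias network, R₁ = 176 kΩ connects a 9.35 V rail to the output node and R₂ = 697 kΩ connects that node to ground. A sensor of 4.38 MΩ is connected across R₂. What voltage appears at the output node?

V_out ≈ 7.23 V

The load sits in parallel with R₂: R₂‖R_L = (697 × 4380) / (697 + 4380) = 601.3 kΩ.
V_out = 9.35 × 601.3 / (176 + 601.3) = 9.35 × 601.3/777.3 = 7.23 V.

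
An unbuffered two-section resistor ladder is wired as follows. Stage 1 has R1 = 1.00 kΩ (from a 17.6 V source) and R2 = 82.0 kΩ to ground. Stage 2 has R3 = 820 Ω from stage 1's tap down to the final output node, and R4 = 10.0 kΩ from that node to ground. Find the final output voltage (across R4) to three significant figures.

V_out ≈ 14.7 V

Stage 2 presents R3+R4 = 10820 Ω as a load on stage 1's tap.
Stage 1's lower leg becomes R2‖(R3+R4) = 9559 Ω, so V_mid = 17.6 × 9559/10560 = 15.93 V.
Stage 2 is itself unloaded: V_out = V_mid × R4/(R3+R4) = 15.93 × 10000/10820 = 14.7 V.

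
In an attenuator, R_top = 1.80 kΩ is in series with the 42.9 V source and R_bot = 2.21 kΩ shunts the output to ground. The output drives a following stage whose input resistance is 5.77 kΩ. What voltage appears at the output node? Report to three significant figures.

V_out ≈ 20.2 V

The load sits in parallel with R_bot: R_bot‖R_L = (2.21 × 5.77) / (2.21 + 5.77) = 1.598 kΩ.
V_out = 42.9 × 1.598 / (1.80 + 1.598) = 42.9 × 1.598/3.398 = 20.2 V.
(Unloaded it would have been 23.6 V.)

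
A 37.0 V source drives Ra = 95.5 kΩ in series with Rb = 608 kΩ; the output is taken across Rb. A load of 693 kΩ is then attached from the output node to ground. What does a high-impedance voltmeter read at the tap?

The load sits in parallel with Rb: Rb‖R_L = (608 × 693) / (608 + 693) = 323.9 kΩ.
V_out = 37.0 × 323.9 / (95.5 + 323.9) = 37.0 × 323.9/419.4 = 28.6 V.

V_out ≈ 28.6 V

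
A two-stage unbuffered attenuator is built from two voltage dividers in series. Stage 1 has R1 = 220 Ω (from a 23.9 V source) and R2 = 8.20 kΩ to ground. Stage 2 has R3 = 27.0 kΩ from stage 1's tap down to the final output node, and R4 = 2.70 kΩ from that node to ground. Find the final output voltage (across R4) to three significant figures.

Stage 2 presents R3+R4 = 29700 Ω as a load on stage 1's tap.
Stage 1's lower leg becomes R2‖(R3+R4) = 6426 Ω, so V_mid = 23.9 × 6426/6646 = 23.11 V.
Stage 2 is itself unloaded: V_out = V_mid × R4/(R3+R4) = 23.11 × 2700/29700 = 2.10 V.

V_out ≈ 2.10 V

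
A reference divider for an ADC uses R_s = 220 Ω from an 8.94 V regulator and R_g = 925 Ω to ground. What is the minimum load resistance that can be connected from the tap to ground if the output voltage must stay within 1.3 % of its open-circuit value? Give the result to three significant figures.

R_L(min) ≈ 13.5 kΩ

Output resistance R_th = R_s‖R_g = (220 × 925)/1145 = 177.7 Ω.
The fractional drop is R_th/(R_th + R_L); requiring this ≤ 0.0130 gives R_L ≥ R_th(1/0.0130 − 1) = 177.7 × 75.92 = 13.5 kΩ.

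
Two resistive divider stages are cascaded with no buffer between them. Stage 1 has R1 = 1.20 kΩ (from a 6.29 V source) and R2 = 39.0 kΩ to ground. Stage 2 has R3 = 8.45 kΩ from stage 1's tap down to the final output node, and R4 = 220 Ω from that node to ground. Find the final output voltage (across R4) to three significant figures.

Stage 2 presents R3+R4 = 8670 Ω as a load on stage 1's tap.
Stage 1's lower leg becomes R2‖(R3+R4) = 7093 Ω, so V_mid = 6.29 × 7093/8293 = 5.380 V.
Stage 2 is itself unloaded: V_out = V_mid × R4/(R3+R4) = 5.380 × 220/8670 = 0.137 V.

V_out ≈ 0.137 V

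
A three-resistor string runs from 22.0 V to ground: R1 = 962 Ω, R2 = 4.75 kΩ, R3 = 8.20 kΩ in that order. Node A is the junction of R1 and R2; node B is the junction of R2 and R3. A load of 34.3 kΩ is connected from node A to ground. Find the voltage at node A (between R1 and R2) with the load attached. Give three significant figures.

V ≈ 20.0 V

Below node A the series string R2+R3 = 12950 Ω sits in parallel with the 34300 Ω load: 9401 Ω.
V_A = 22.0 × 9401/(962 + 9401) = 20.0 V.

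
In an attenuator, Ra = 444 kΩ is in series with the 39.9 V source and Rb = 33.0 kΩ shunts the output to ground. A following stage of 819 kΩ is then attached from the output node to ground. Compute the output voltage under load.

The load sits in parallel with Rb: Rb‖R_L = (33.0 × 819) / (33.0 + 819) = 31.72 kΩ.
V_out = 39.9 × 31.72 / (444 + 31.72) = 39.9 × 31.72/475.7 = 2.66 V.

V_out ≈ 2.66 V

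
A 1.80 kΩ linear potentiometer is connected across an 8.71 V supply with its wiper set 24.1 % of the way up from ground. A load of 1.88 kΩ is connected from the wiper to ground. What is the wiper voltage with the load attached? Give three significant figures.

The wiper splits the pot into (1−α)R = 1366 Ω above and αR = 433.8 Ω below.
Lower section ‖ load = 352.5 Ω.
V_wiper = 8.71 × 352.5/(1366 + 352.5) = 1.79 V.

V ≈ 1.79 V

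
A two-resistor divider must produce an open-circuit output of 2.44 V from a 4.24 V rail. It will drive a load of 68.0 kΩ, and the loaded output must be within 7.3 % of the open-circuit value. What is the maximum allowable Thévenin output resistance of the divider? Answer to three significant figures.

R_th ≤ 5.35 kΩ

Loading drop = R_th/(R_th + R_L) ≤ 0.0730, so R_th ≤ R_L · ε/(1−ε) = 68.0 kΩ × 0.0730/0.9270 = 5.35 kΩ.
(Any R1, R2 with R2/(R1+R2) = 0.575 and R1‖R2 ≤ 5.35 kΩ will meet the spec.)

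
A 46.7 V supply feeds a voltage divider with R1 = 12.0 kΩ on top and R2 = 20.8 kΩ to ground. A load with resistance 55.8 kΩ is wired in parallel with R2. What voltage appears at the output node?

V_out ≈ 26.1 V

The load sits in parallel with R2: R2‖R_L = (20.8 × 55.8) / (20.8 + 55.8) = 15.15 kΩ.
V_out = 46.7 × 15.15 / (12.0 + 15.15) = 46.7 × 15.15/27.15 = 26.1 V.
(Unloaded it would have been 29.6 V.)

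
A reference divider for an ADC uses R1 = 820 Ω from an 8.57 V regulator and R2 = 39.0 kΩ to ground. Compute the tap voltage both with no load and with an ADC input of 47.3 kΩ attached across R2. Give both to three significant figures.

Open-circuit: V = 8.57 × 39000/(820 + 39000) = 8.39 V.
With the load, R2 becomes R2‖R_L = 21380 Ω, so V = 8.57 × 21380/22200 = 8.25 V.

Unloaded: 8.39 V; loaded: 8.25 V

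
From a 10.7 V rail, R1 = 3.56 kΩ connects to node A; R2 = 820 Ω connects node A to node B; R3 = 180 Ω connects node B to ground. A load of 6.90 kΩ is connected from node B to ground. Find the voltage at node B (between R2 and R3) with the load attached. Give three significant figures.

At node B, R3 is in parallel with the load: R3‖R_L = 175.4 Ω.
Below node A the resistance is R2 + (R3‖R_L) = 995.4 Ω, so V_A = 10.7 × 995.4/4555 = 2.338 V.
Then V_B = V_A × (R3‖R_L)/(R2 + R3‖R_L) = 2.338 × 175.4/995.4 = 0.412 V.

V ≈ 0.412 V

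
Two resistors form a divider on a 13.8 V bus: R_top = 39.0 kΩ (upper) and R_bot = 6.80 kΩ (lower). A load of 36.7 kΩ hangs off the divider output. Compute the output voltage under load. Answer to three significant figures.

V_out ≈ 1.77 V

The load sits in parallel with R_bot: R_bot‖R_L = (6.80 × 36.7) / (6.80 + 36.7) = 5.737 kΩ.
V_out = 13.8 × 5.737 / (39.0 + 5.737) = 13.8 × 5.737/44.74 = 1.77 V.
(Unloaded it would have been 2.05 V.)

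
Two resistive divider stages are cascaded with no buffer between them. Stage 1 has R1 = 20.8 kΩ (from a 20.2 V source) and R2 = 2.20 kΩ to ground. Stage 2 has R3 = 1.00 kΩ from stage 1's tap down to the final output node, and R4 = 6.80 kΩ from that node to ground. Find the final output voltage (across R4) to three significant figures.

Stage 2 presents R3+R4 = 7.800 kΩ as a load on stage 1's tap.
Stage 1's lower leg becomes R2‖(R3+R4) = 1.716 kΩ, so V_mid = 20.2 × 1.716/22.52 = 1.539 V.
Stage 2 is itself unloaded: V_out = V_mid × R4/(R3+R4) = 1.539 × 6.80/7.800 = 1.34 V.

V_out ≈ 1.34 V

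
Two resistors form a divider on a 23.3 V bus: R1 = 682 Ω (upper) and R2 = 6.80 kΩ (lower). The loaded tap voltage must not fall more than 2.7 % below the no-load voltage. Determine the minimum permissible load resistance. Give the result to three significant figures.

Output resistance R_th = R1‖R2 = (682 × 6800)/7482 = 619.8 Ω.
The fractional drop is R_th/(R_th + R_L); requiring this ≤ 0.0270 gives R_L ≥ R_th(1/0.0270 − 1) = 619.8 × 36.04 = 22.3 kΩ.

R_L(min) ≈ 22.3 kΩ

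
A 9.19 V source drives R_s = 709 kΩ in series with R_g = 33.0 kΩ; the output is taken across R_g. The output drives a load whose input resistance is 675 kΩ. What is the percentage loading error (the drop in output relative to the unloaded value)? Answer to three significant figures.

4.46 %

The divider's output (Thévenin) resistance is R_s‖R_g = 31.53 kΩ.
Fractional drop under load = R_th/(R_th + R_L) = 31.53 / (31.53 + 675) = 0.04463.
So the output falls by 4.46 %.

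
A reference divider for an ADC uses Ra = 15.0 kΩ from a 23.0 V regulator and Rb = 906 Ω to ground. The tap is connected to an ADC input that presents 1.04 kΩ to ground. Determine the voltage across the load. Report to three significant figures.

V_out ≈ 0.719 V

The load sits in parallel with Rb: Rb‖R_L = (906 × 1040) / (906 + 1040) = 484.2 Ω.
V_out = 23.0 × 484.2 / (15000 + 484.2) = 23.0 × 484.2/15480 = 0.719 V.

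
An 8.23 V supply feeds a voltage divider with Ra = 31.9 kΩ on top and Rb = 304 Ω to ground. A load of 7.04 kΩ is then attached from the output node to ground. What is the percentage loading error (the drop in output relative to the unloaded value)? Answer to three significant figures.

The divider's output (Thévenin) resistance is Ra‖Rb = 301.1 Ω.
Fractional drop under load = R_th/(R_th + R_L) = 301.1 / (301.1 + 7040) = 0.04102.
So the output falls by 4.10 %.

4.10 %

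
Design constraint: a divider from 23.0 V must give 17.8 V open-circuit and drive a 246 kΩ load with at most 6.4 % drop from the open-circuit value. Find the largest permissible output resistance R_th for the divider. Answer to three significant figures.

Loading drop = R_th/(R_th + R_L) ≤ 0.0640, so R_th ≤ R_L · ε/(1−ε) = 246 kΩ × 0.0640/0.9360 = 16.8 kΩ.

R_th ≤ 16.8 kΩ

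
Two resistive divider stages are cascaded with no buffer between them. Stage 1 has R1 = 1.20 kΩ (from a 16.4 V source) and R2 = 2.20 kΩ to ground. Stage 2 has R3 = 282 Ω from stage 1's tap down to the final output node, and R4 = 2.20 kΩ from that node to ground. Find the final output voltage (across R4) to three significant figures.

Stage 2 presents R3+R4 = 2482 Ω as a load on stage 1's tap.
Stage 1's lower leg becomes R2‖(R3+R4) = 1166 Ω, so V_mid = 16.4 × 1166/2366 = 8.083 V.
Stage 2 is itself unloaded: V_out = V_mid × R4/(R3+R4) = 8.083 × 2200/2482 = 7.16 V.

V_out ≈ 7.16 V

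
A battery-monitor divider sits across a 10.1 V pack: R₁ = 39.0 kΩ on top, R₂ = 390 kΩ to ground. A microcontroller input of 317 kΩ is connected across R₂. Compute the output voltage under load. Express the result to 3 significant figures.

The load sits in parallel with R₂: R₂‖R_L = (390 × 317) / (390 + 317) = 174.9 kΩ.
V_out = 10.1 × 174.9 / (39.0 + 174.9) = 10.1 × 174.9/213.9 = 8.26 V.
(Unloaded it would have been 9.18 V.)

V_out ≈ 8.26 V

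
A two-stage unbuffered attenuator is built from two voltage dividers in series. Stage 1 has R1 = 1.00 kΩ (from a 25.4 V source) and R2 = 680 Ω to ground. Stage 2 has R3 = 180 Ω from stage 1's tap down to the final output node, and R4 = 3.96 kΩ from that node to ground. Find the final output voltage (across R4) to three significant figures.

V_out ≈ 8.96 V

Stage 2 presents R3+R4 = 4140 Ω as a load on stage 1's tap.
Stage 1's lower leg becomes R2‖(R3+R4) = 584.1 Ω, so V_mid = 25.4 × 584.1/1584 = 9.365 V.
Stage 2 is itself unloaded: V_out = V_mid × R4/(R3+R4) = 9.365 × 3960/4140 = 8.96 V.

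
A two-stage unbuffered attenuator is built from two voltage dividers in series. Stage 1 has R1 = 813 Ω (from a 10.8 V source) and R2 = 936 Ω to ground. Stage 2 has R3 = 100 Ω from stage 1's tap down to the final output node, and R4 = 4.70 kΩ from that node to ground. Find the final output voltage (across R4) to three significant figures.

V_out ≈ 5.19 V

Stage 2 presents R3+R4 = 4800 Ω as a load on stage 1's tap.
Stage 1's lower leg becomes R2‖(R3+R4) = 783.3 Ω, so V_mid = 10.8 × 783.3/1596 = 5.299 V.
Stage 2 is itself unloaded: V_out = V_mid × R4/(R3+R4) = 5.299 × 4700/4800 = 5.19 V.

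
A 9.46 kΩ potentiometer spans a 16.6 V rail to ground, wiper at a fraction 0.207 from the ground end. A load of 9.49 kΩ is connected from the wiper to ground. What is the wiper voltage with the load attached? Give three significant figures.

V ≈ 2.95 V

The wiper splits the pot into (1−α)R = 7.502 kΩ above and αR = 1.958 kΩ below.
Lower section ‖ load = 1.623 kΩ.
V_wiper = 16.6 × 1.623/(7.502 + 1.623) = 2.95 V.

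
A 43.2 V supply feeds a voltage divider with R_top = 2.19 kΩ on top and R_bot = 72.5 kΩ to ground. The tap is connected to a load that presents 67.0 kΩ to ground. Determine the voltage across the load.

The load sits in parallel with R_bot: R_bot‖R_L = (72.5 × 67.0) / (72.5 + 67.0) = 34.82 kΩ.
V_out = 43.2 × 34.82 / (2.19 + 34.82) = 43.2 × 34.82/37.01 = 40.6 V.

V_out ≈ 40.6 V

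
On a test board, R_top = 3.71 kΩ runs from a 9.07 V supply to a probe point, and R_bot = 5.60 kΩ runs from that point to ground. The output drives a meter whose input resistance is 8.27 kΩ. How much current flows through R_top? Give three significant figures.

R_bot‖R_L = 3.339 kΩ, so the source sees R_top + R_bot‖R_L = 7.049 kΩ.
I = 9.07 V / 7.049 kΩ = 1.29 mA.

I ≈ 1.29 mA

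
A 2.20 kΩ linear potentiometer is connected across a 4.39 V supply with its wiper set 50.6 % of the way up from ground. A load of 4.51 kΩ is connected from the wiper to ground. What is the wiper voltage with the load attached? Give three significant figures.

The wiper splits the pot into (1−α)R = 1.087 kΩ above and αR = 1.113 kΩ below.
Lower section ‖ load = 0.8928 kΩ.
V_wiper = 4.39 × 0.8928/(1.087 + 0.8928) = 1.98 V.

V ≈ 1.98 V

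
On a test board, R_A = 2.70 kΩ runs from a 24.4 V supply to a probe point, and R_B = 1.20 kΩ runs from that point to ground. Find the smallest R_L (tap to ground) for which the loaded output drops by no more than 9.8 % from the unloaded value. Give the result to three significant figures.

Output resistance R_th = R_A‖R_B = (2700 × 1200)/3900 = 830.8 Ω.
The fractional drop is R_th/(R_th + R_L); requiring this ≤ 0.0980 gives R_L ≥ R_th(1/0.0980 − 1) = 830.8 × 9.204 = 7.65 kΩ.

R_L(min) ≈ 7.65 kΩ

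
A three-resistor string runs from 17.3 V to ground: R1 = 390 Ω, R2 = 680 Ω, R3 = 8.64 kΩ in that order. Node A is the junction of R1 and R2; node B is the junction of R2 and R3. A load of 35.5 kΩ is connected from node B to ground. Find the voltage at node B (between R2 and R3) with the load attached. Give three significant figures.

V ≈ 15.0 V

At node B, R3 is in parallel with the load: R3‖R_L = 6949 Ω.
Below node A the resistance is R2 + (R3‖R_L) = 7629 Ω, so V_A = 17.3 × 7629/8019 = 16.46 V.
Then V_B = V_A × (R3‖R_L)/(R2 + R3‖R_L) = 16.46 × 6949/7629 = 15.0 V.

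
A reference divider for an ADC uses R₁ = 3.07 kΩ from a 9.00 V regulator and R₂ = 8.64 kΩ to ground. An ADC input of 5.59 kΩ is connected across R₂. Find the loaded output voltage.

V_out ≈ 4.73 V

The load sits in parallel with R₂: R₂‖R_L = (8.64 × 5.59) / (8.64 + 5.59) = 3.394 kΩ.
V_out = 9.00 × 3.394 / (3.07 + 3.394) = 9.00 × 3.394/6.464 = 4.73 V.
(Unloaded it would have been 6.64 V.)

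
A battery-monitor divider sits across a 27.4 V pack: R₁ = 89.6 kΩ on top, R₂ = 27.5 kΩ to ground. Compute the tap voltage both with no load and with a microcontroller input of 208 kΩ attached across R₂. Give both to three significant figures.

Unloaded: 6.43 V; loaded: 5.84 V

Open-circuit: V = 27.4 × 27.5/(89.6 + 27.5) = 6.43 V.
With the load, R₂ becomes R₂‖R_L = 24.29 kΩ, so V = 27.4 × 24.29/113.9 = 5.84 V.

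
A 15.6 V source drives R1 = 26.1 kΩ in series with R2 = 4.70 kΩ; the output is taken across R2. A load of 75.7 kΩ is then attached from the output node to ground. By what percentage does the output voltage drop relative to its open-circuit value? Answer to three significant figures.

5.00 %

The divider's output (Thévenin) resistance is R1‖R2 = 3.983 kΩ.
Fractional drop under load = R_th/(R_th + R_L) = 3.983 / (3.983 + 75.7) = 0.04998.
So the output falls by 5.00 %.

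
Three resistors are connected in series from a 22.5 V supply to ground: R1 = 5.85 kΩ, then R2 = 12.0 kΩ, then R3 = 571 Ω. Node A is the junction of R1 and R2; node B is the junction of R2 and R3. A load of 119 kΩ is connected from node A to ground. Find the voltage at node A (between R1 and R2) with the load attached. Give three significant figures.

Below node A the series string R2+R3 = 12570 Ω sits in parallel with the 119000 Ω load: 11370 Ω.
V_A = 22.5 × 11370/(5850 + 11370) = 14.9 V.

V ≈ 14.9 V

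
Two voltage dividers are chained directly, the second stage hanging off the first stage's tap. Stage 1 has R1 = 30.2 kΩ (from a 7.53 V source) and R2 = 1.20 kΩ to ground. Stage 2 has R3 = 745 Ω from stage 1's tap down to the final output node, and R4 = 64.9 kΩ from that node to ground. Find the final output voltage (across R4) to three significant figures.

Stage 2 presents R3+R4 = 65640 Ω as a load on stage 1's tap.
Stage 1's lower leg becomes R2‖(R3+R4) = 1178 Ω, so V_mid = 7.53 × 1178/31380 = 0.2828 V.
Stage 2 is itself unloaded: V_out = V_mid × R4/(R3+R4) = 0.2828 × 64900/65640 = 0.280 V.

V_out ≈ 0.280 V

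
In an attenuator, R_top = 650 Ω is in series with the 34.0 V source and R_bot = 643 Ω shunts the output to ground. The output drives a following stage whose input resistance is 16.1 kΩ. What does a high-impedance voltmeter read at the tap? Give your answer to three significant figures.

V_out ≈ 16.6 V

The load sits in parallel with R_bot: R_bot‖R_L = (643 × 16100) / (643 + 16100) = 618.3 Ω.
V_out = 34.0 × 618.3 / (650 + 618.3) = 34.0 × 618.3/1268 = 16.6 V.
(Unloaded it would have been 16.9 V.)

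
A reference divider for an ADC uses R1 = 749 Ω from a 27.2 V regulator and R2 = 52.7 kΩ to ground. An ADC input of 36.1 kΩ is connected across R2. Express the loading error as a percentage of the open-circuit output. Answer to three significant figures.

The divider's output (Thévenin) resistance is R1‖R2 = 738.5 Ω.
Fractional drop under load = R_th/(R_th + R_L) = 738.5 / (738.5 + 36100) = 0.02005.
So the output falls by 2.00 %.

2.00 %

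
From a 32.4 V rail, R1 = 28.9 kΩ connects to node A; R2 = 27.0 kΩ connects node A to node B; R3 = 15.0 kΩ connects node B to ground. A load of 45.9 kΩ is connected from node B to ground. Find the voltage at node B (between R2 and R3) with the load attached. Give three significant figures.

At node B, R3 is in parallel with the load: R3‖R_L = 11.31 kΩ.
Below node A the resistance is R2 + (R3‖R_L) = 38.31 kΩ, so V_A = 32.4 × 38.31/67.21 = 18.47 V.
Then V_B = V_A × (R3‖R_L)/(R2 + R3‖R_L) = 18.47 × 11.31/38.31 = 5.45 V.

V ≈ 5.45 V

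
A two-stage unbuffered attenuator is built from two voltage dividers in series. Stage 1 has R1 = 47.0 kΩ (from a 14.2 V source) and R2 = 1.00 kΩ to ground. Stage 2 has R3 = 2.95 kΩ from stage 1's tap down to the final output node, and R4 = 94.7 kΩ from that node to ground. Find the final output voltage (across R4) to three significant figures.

Stage 2 presents R3+R4 = 97.65 kΩ as a load on stage 1's tap.
Stage 1's lower leg becomes R2‖(R3+R4) = 0.9899 kΩ, so V_mid = 14.2 × 0.9899/47.99 = 0.2929 V.
Stage 2 is itself unloaded: V_out = V_mid × R4/(R3+R4) = 0.2929 × 94.7/97.65 = 0.284 V.

V_out ≈ 0.284 V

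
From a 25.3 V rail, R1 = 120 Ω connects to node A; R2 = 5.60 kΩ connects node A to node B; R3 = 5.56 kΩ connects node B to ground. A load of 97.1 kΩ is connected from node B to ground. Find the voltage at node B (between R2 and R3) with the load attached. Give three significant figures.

V ≈ 12.1 V

At node B, R3 is in parallel with the load: R3‖R_L = 5259 Ω.
Below node A the resistance is R2 + (R3‖R_L) = 10860 Ω, so V_A = 25.3 × 10860/10980 = 25.02 V.
Then V_B = V_A × (R3‖R_L)/(R2 + R3‖R_L) = 25.02 × 5259/10860 = 12.1 V.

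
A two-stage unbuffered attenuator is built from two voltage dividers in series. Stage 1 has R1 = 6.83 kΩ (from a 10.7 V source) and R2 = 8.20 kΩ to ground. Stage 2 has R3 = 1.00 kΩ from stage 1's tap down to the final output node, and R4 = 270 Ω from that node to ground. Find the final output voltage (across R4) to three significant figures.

Stage 2 presents R3+R4 = 1270 Ω as a load on stage 1's tap.
Stage 1's lower leg becomes R2‖(R3+R4) = 1100 Ω, so V_mid = 10.7 × 1100/7930 = 1.484 V.
Stage 2 is itself unloaded: V_out = V_mid × R4/(R3+R4) = 1.484 × 270/1270 = 0.315 V.

V_out ≈ 0.315 V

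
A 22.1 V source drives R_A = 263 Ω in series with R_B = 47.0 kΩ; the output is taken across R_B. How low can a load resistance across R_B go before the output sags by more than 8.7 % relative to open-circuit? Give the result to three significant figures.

Output resistance R_th = R_A‖R_B = (263 × 47000)/47260 = 261.5 Ω.
The fractional drop is R_th/(R_th + R_L); requiring this ≤ 0.0870 gives R_L ≥ R_th(1/0.0870 − 1) = 261.5 × 10.49 = 2.74 kΩ.

R_L(min) ≈ 2.74 kΩ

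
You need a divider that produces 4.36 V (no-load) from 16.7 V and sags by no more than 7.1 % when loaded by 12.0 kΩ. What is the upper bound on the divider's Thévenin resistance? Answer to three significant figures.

R_th ≤ 917 Ω

Loading drop = R_th/(R_th + R_L) ≤ 0.0710, so R_th ≤ R_L · ε/(1−ε) = 12.0 kΩ × 0.0710/0.9290 = 917 Ω.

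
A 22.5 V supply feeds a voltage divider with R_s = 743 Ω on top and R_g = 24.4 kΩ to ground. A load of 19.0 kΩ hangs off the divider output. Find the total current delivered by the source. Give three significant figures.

R_g‖R_L = 10680 Ω, so the source sees R_s + R_g‖R_L = 11430 Ω.
I = 22.5 V / 11430 Ω = 1.97 mA.

I ≈ 1.97 mA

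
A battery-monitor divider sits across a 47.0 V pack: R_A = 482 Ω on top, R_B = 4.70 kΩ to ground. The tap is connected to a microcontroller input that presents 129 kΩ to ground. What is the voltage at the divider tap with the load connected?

V_out ≈ 42.5 V

The load sits in parallel with R_B: R_B‖R_L = (4700 × 129000) / (4700 + 129000) = 4535 Ω.
V_out = 47.0 × 4535 / (482 + 4535) = 47.0 × 4535/5017 = 42.5 V.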